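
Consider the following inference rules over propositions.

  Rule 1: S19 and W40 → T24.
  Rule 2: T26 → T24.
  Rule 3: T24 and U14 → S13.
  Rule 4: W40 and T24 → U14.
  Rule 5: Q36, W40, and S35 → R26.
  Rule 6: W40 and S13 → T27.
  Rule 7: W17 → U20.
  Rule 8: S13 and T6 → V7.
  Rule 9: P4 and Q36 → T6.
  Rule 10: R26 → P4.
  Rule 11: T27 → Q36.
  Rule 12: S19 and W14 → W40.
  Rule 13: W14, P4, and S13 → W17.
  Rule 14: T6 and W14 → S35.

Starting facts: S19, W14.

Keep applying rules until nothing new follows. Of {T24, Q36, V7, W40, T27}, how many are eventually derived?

From S19 and W14, Rule 12 gives W40.
From S19 and W40, Rule 1 gives T24.
W40 and T24 hold, so U14 follows (Rule 4).
T24 and U14 hold, so S13 follows (Rule 3).
W40 and S13 hold, so T27 follows (Rule 6).
From T27, Rule 11 gives Q36.
T24: reached.
Q36: reached.
V7 would need S13 and T6 (Rule 8), but T6 is never established.
W40: reached.
T27: reached.
Reached: T24, Q36, W40, and T27 — 4 of the 5.

4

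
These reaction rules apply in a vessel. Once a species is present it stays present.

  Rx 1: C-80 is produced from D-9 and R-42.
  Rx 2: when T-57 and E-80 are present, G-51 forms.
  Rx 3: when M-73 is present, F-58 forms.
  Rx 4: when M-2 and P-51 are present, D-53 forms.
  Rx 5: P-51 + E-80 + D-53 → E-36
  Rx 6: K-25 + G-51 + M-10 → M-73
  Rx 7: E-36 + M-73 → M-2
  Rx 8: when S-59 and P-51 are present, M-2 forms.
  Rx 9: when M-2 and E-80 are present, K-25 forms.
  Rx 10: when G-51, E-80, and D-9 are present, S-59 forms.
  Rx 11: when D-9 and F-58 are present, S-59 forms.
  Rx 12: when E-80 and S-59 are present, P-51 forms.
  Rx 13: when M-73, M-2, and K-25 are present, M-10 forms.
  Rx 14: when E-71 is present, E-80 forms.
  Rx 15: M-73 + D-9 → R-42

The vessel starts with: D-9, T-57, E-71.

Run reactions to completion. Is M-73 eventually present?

M-73 would need K-25, G-51, and M-10 (Rx 6), but M-10 never forms.

No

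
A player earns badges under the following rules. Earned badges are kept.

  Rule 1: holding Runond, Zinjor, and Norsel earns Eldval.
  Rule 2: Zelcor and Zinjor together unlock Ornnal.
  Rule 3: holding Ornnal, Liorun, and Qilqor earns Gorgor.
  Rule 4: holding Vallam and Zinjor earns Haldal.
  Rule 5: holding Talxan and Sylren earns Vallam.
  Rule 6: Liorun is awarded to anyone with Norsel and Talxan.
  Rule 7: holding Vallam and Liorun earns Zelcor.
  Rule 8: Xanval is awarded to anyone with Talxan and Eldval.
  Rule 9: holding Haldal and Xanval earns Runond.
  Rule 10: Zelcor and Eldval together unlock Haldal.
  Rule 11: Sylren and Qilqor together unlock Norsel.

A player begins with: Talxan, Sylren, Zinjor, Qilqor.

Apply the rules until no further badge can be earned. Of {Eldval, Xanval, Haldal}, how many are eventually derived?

With Talxan and Sylren, Vallam is earned (Rule 5).
With Vallam and Zinjor, Haldal is earned (Rule 4).
Eldval would need Runond, Zinjor, and Norsel (Rule 1), but Runond is never earned.
Xanval would need Talxan and Eldval (Rule 8), but Eldval is never earned.
Haldal: reached.
Reached: Haldal — 1 of the 3.

1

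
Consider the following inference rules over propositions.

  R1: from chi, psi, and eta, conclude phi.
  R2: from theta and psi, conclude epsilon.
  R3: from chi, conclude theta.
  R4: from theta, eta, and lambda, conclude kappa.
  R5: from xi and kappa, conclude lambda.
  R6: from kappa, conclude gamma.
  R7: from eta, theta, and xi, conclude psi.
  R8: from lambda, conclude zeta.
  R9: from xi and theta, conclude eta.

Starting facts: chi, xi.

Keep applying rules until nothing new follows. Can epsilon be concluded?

Yes

chi holds, so theta follows (R3).
xi and theta hold, so eta follows (R9).
eta, theta, and xi hold, so psi follows (R7).
theta and psi hold, so epsilon follows (R2).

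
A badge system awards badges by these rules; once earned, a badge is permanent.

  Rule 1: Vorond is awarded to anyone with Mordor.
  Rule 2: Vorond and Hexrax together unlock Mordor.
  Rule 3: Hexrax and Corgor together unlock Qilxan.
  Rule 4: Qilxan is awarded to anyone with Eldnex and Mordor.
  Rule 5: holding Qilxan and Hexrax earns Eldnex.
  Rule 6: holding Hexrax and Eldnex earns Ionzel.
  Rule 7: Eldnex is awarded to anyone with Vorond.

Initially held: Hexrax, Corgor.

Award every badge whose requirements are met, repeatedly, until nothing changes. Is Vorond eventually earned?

Vorond would need Mordor (Rule 1), but Mordor is never earned.

No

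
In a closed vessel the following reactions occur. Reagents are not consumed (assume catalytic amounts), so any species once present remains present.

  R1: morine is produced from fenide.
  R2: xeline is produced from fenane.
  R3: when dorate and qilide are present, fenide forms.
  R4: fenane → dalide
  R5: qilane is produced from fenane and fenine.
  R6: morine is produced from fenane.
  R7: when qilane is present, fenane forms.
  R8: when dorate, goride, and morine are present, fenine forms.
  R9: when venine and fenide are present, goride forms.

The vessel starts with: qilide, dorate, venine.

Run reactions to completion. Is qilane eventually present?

No

qilane would need fenane and fenine (R5), but fenane never forms.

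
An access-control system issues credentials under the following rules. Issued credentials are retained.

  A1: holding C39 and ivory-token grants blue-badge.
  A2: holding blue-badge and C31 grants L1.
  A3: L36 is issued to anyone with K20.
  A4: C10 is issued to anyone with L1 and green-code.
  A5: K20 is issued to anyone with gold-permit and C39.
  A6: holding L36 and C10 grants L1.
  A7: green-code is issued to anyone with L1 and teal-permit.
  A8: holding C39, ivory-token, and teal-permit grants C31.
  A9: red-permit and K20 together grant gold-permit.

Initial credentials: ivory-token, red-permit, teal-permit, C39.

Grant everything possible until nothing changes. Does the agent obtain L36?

No

L36 would need K20 (A3), but K20 is never granted.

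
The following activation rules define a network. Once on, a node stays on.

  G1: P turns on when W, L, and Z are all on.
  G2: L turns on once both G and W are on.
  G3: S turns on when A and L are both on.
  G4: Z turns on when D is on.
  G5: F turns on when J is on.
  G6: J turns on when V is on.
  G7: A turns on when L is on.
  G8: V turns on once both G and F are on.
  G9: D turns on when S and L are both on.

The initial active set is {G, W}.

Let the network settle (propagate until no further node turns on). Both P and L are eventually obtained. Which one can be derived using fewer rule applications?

L

L: G and W are on, so L turns on (G2). [1 rule application]
P: G2: G and W on → L on. L is on, so A turns on (G7). A and L are on, so S turns on (G3). S and L are on, so D turns on (G9). D is on, so Z turns on (G4). G1: W, L, and Z on → P on. [6 rule applications]
L needs fewer.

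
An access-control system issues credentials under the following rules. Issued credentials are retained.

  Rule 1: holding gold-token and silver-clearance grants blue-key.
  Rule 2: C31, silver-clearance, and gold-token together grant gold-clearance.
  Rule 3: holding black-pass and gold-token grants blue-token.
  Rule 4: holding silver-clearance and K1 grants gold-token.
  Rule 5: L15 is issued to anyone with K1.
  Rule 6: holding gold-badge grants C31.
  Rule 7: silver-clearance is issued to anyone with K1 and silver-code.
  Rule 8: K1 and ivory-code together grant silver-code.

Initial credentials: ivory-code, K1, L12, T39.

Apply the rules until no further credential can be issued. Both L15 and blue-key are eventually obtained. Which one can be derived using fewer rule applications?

L15: Holding K1 grants L15 (Rule 5). [1 rule application]
blue-key: Holding K1 and ivory-code grants silver-code (Rule 8). Holding K1 and silver-code grants silver-clearance (Rule 7). Holding silver-clearance and K1 grants gold-token (Rule 4). Holding gold-token and silver-clearance grants blue-key (Rule 1). [4 rule applications]
L15 needs fewer.

L15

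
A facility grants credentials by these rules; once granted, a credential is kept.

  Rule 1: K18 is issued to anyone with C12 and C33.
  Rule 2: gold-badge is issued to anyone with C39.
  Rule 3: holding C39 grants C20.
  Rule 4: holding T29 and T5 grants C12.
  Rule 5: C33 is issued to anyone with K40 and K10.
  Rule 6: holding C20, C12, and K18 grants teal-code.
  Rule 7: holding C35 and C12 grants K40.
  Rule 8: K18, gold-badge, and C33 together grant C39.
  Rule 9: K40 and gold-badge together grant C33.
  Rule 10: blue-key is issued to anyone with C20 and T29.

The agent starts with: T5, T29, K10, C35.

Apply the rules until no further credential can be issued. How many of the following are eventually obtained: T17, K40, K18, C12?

3

Holding T29 and T5 grants C12 (Rule 4).
Holding C35 and C12 grants K40 (Rule 7).
Holding K40 and K10 grants C33 (Rule 5).
Holding C12 and C33 grants K18 (Rule 1).
No rule produces T17, and it is not given.
K40: reached.
K18: reached.
C12: reached.
Reached: K40, K18, and C12 — 3 of the 4.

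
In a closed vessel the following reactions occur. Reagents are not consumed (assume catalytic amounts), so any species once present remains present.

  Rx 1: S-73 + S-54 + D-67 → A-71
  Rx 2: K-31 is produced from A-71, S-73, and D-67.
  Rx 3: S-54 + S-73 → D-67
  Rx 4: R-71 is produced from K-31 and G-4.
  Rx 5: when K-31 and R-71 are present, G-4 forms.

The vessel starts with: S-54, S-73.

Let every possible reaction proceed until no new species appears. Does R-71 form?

No

R-71 would need K-31 and G-4 (Rx 4), but G-4 never forms.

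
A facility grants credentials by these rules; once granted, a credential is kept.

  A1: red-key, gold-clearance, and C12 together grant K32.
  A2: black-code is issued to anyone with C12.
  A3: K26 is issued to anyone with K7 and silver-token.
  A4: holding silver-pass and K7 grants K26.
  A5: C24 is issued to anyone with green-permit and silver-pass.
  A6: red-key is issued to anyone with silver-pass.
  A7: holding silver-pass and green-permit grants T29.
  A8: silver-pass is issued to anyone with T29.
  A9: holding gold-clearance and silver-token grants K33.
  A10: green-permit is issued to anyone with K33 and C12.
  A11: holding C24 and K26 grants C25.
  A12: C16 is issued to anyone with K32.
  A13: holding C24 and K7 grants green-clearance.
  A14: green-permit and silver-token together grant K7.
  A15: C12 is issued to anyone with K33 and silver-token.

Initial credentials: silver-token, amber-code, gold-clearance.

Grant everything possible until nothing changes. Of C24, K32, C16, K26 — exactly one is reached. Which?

Holding gold-clearance and silver-token grants K33 (A9).
Holding K33 and silver-token grants C12 (A15).
Holding K33 and C12 grants green-permit (A10).
Holding green-permit and silver-token grants K7 (A14).
Holding K7 and silver-token grants K26 (A3).
K32 would need red-key, gold-clearance, and C12 (A1), but red-key is never granted. C16 would need K32 (A12), but K32 is never granted. C24 would need green-permit and silver-pass (A5), but silver-pass is never granted.

K26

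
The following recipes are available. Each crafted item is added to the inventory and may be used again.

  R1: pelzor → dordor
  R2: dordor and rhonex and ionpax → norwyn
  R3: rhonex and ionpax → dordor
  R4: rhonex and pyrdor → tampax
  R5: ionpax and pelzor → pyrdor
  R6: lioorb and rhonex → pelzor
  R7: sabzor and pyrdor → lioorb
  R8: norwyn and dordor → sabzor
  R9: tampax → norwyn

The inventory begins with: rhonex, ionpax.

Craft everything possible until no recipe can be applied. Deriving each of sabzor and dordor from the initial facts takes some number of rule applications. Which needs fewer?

dordor: rhonex and ionpax → dordor (R3). [1 rule application]
sabzor: rhonex and ionpax → dordor (R3). dordor and rhonex and ionpax → norwyn (R2). norwyn and dordor → sabzor (R8). [3 rule applications]
dordor needs fewer.

dordor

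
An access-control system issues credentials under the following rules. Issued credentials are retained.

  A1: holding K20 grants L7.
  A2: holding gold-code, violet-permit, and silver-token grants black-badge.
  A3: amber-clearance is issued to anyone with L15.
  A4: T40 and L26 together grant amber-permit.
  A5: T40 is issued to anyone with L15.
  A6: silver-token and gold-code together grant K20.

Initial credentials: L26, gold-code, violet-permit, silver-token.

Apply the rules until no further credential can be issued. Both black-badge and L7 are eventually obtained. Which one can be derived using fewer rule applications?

black-badge

black-badge: Holding gold-code, violet-permit, and silver-token grants black-badge (A2). [1 rule application]
L7: Holding silver-token and gold-code grants K20 (A6). Holding K20 grants L7 (A1). [2 rule applications]
black-badge needs fewer.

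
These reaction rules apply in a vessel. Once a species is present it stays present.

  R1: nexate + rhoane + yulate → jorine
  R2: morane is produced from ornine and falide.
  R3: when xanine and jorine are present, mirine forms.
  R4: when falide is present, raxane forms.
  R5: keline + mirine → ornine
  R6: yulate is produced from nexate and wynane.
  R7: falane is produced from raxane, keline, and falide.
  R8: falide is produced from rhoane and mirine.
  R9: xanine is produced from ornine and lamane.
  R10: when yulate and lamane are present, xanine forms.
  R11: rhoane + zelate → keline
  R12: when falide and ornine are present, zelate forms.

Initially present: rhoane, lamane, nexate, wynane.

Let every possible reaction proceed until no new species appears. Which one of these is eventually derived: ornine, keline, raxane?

nexate and wynane present → yulate forms (R6).
yulate and lamane present → xanine forms (R10).
nexate, rhoane, and yulate present → jorine forms (R1).
xanine and jorine present → mirine forms (R3).
rhoane and mirine present → falide forms (R8).
falide present → raxane forms (R4).
keline would need rhoane and zelate (R11), but zelate never forms. ornine would need keline and mirine (R5), but keline never forms.

raxane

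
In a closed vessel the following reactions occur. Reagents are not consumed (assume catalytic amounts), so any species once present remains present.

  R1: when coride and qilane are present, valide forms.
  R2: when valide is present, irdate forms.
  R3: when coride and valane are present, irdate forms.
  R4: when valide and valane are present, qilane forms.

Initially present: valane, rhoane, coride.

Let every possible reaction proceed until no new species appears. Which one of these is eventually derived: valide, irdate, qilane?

irdate

coride and valane present → irdate forms (R3).
qilane would need valide and valane (R4), but valide never forms. valide would need coride and qilane (R1), but qilane never forms.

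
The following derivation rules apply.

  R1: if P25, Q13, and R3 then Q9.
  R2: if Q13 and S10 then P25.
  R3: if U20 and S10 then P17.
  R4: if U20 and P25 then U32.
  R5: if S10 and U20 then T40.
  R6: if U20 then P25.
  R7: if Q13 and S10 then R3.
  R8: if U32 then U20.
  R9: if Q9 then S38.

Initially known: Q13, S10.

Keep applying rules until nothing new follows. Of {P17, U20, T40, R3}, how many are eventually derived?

Q13 and S10 hold, so R3 follows (R7).
P17 would need U20 and S10 (R3), but U20 is never established.
U20 would need U32 (R8), but U32 is never established.
T40 would need S10 and U20 (R5), but U20 is never established.
R3: reached.
Reached: R3 — 1 of the 4.

1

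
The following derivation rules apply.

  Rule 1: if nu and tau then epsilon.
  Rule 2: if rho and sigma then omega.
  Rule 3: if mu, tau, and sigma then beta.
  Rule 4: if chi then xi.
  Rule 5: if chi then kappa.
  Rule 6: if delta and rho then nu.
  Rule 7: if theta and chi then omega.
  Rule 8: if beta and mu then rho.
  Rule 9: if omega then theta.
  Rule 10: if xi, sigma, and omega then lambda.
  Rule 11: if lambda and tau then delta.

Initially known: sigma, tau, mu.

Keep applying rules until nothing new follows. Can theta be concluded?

Yes

From mu, tau, and sigma, Rule 3 gives beta.
From beta and mu, Rule 8 gives rho.
From rho and sigma, Rule 2 gives omega.
From omega, Rule 9 gives theta.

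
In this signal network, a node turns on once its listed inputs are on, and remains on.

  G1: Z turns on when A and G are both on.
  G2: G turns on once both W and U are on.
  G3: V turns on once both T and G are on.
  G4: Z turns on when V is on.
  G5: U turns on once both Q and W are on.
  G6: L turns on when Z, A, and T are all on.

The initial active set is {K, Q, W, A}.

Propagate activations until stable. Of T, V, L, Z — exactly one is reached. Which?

Z

Q and W are on, so U turns on (G5).
W and U are on, so G turns on (G2).
G1: A and G on → Z on.
L would need Z, A, and T (G6), but T never turns on. No rule produces T, and it is not given. V would need T and G (G3), but T never turns on.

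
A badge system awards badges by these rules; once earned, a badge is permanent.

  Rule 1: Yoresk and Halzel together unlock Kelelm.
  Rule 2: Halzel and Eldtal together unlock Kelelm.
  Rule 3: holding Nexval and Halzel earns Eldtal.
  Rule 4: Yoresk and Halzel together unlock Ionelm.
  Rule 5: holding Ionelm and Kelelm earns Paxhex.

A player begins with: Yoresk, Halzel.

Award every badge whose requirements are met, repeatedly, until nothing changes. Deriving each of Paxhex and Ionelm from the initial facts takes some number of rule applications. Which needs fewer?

Ionelm: With Yoresk and Halzel, Ionelm is earned (Rule 4). [1 rule application]
Paxhex: With Yoresk and Halzel, Ionelm is earned (Rule 4). With Yoresk and Halzel, Kelelm is earned (Rule 1). With Ionelm and Kelelm, Paxhex is earned (Rule 5). [3 rule applications]
Ionelm needs fewer.

Ionelm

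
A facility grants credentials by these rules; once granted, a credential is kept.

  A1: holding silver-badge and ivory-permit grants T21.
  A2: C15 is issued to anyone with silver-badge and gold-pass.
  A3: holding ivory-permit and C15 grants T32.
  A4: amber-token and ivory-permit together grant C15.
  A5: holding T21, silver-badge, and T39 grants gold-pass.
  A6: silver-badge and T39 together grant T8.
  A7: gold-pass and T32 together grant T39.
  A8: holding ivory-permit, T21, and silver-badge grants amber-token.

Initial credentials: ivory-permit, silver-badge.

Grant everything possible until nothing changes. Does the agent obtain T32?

Holding silver-badge and ivory-permit grants T21 (A1).
Holding ivory-permit, T21, and silver-badge grants amber-token (A8).
Holding amber-token and ivory-permit grants C15 (A4).
Holding ivory-permit and C15 grants T32 (A3).

Yes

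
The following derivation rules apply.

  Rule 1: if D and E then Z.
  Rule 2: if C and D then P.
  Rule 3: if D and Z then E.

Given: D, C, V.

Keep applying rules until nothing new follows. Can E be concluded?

E would need D and Z (Rule 3), but Z is never established.

No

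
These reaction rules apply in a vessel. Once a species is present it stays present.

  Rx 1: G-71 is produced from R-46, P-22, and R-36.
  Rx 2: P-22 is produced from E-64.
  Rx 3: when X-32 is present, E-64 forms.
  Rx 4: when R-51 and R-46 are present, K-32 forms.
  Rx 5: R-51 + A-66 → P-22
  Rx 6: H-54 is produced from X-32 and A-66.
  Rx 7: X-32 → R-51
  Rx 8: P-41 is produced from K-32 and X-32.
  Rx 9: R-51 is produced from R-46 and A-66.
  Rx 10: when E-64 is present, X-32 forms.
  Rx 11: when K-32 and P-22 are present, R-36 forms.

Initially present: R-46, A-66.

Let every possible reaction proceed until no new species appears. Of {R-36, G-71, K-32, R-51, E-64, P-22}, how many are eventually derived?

R-46 and A-66 present → R-51 forms (Rx 9).
R-51 and R-46 present → K-32 forms (Rx 4).
R-51 and A-66 present → P-22 forms (Rx 5).
K-32 and P-22 present → R-36 forms (Rx 11).
R-46, P-22, and R-36 present → G-71 forms (Rx 1).
R-36: reached.
G-71: reached.
K-32: reached.
R-51: reached.
E-64 would need X-32 (Rx 3), but X-32 never forms.
P-22: reached.
Reached: R-36, G-71, K-32, R-51, and P-22 — 5 of the 6.

5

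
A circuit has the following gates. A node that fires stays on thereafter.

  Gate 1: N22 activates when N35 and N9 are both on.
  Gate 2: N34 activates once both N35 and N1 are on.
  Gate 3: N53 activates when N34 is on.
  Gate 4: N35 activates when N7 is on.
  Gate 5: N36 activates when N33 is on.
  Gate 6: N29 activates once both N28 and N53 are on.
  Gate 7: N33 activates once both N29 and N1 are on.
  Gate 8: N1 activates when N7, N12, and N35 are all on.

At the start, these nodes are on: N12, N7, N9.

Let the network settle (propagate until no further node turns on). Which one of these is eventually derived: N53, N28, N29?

N7 is on, so N35 activates (Gate 4).
N7, N12, and N35 are on, so N1 activates (Gate 8).
N35 and N1 are on, so N34 activates (Gate 2).
N34 is on, so N53 activates (Gate 3).
N29 would need N28 and N53 (Gate 6), but N28 never turns on. No rule produces N28, and it is not given.

N53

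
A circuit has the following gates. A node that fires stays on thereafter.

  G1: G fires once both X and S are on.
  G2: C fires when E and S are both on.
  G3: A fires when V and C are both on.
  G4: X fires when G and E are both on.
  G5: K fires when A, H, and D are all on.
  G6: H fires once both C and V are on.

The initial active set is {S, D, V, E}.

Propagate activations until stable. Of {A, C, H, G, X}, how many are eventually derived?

G2: E and S on → C on.
G6: C and V on → H on.
V and C are on, so A fires (G3).
A: reached.
C: reached.
H: reached.
G would need X and S (G1), but X never turns on.
X would need G and E (G4), but G never turns on.
Reached: A, C, and H — 3 of the 5.

3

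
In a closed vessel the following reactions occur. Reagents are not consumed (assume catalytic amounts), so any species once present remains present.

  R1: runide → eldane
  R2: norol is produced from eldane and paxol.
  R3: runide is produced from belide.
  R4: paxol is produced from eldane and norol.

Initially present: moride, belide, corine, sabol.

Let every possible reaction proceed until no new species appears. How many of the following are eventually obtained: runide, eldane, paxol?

2

belide present → runide forms (R3).
runide present → eldane forms (R1).
runide: reached.
eldane: reached.
paxol would need eldane and norol (R4), but norol never forms.
Reached: runide and eldane — 2 of the 3.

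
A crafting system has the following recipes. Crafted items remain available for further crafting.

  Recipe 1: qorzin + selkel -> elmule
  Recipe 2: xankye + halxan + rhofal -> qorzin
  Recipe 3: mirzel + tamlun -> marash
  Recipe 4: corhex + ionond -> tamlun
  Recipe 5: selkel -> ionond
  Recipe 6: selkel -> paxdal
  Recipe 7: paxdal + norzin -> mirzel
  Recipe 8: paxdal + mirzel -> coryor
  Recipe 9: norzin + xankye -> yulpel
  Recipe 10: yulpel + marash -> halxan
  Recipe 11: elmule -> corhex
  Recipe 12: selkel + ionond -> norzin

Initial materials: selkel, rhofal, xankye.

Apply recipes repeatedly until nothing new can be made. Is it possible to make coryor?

Yes

Using Recipe 5, selkel makes ionond.
selkel -> paxdal (Recipe 6).
Using Recipe 12, selkel and ionond make norzin.
Using Recipe 7, paxdal and norzin make mirzel.
Using Recipe 8, paxdal and mirzel make coryor.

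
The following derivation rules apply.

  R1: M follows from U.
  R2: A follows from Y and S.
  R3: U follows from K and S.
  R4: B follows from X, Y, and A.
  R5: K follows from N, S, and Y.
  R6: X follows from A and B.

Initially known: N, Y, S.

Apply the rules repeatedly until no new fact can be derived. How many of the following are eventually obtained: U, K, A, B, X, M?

4

N, S, and Y hold, so K follows (R5).
Y and S hold, so A follows (R2).
From K and S, R3 gives U.
From U, R1 gives M.
U: reached.
K: reached.
A: reached.
B would need X, Y, and A (R4), but X is never established.
X would need A and B (R6), but B is never established.
M: reached.
Reached: U, K, A, and M — 4 of the 6.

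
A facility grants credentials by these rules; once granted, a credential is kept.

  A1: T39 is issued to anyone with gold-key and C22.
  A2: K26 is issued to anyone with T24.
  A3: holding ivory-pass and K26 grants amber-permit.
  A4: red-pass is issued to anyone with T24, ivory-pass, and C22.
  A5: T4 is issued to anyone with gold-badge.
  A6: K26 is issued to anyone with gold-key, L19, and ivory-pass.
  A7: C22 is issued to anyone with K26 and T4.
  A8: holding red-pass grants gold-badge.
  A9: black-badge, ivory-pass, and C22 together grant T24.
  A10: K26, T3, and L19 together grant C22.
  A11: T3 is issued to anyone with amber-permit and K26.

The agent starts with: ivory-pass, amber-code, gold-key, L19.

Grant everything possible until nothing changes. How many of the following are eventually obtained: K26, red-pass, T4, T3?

Holding gold-key, L19, and ivory-pass grants K26 (A6).
Holding ivory-pass and K26 grants amber-permit (A3).
Holding amber-permit and K26 grants T3 (A11).
K26: reached.
red-pass would need T24, ivory-pass, and C22 (A4), but T24 is never granted.
T4 would need gold-badge (A5), but gold-badge is never granted.
T3: reached.
Reached: K26 and T3 — 2 of the 4.

2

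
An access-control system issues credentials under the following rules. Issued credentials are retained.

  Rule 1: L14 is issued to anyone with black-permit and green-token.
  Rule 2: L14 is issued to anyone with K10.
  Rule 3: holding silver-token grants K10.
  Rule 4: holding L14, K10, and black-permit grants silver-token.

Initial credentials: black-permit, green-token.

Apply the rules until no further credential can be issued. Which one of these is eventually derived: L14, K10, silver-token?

Holding black-permit and green-token grants L14 (Rule 1).
silver-token would need L14, K10, and black-permit (Rule 4), but K10 is never granted. K10 would need silver-token (Rule 3), but silver-token is never granted.

L14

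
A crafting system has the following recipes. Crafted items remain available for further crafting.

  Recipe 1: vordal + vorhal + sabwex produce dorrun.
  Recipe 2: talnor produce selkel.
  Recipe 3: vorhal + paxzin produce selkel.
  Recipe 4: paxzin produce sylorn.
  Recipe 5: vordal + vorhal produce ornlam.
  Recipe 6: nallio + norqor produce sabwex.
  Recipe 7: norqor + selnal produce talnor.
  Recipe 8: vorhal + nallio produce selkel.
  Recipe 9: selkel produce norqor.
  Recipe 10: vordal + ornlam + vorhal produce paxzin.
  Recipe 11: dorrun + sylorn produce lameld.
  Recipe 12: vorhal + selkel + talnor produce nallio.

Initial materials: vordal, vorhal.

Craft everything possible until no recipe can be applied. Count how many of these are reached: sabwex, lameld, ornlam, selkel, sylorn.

Using Recipe 5, vordal and vorhal make ornlam.
Using Recipe 10, vordal, ornlam, and vorhal make paxzin.
paxzin → sylorn (Recipe 4).
vorhal + paxzin → selkel (Recipe 3).
sabwex would need nallio and norqor (Recipe 6), but nallio is never obtained.
lameld would need dorrun and sylorn (Recipe 11), but dorrun is never obtained.
ornlam: reached.
selkel: reached.
sylorn: reached.
Reached: ornlam, selkel, and sylorn — 3 of the 5.

3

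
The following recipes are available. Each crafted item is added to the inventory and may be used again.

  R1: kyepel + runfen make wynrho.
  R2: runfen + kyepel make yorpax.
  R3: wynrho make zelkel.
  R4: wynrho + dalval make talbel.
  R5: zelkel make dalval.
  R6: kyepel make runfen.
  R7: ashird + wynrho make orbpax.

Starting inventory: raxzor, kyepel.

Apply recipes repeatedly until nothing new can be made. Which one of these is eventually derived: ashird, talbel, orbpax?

Using R6, kyepel makes runfen.
Using R1, kyepel and runfen make wynrho.
wynrho → zelkel (R3).
Using R5, zelkel makes dalval.
Using R4, wynrho and dalval make talbel.
orbpax would need ashird and wynrho (R7), but ashird is never obtained. No rule produces ashird, and it is not given.

talbel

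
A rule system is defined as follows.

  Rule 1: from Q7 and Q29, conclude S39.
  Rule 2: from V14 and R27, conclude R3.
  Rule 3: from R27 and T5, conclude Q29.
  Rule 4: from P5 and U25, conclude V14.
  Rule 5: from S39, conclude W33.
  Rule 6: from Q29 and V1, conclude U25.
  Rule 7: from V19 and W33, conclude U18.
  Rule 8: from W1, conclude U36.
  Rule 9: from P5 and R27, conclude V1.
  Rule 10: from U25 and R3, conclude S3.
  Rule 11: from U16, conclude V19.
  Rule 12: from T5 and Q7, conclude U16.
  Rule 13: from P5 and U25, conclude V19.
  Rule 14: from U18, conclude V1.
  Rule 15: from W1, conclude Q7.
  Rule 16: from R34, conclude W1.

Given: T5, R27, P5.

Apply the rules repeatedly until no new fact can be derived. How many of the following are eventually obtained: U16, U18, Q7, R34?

0

U16 would need T5 and Q7 (Rule 12), but Q7 is never established.
U18 would need V19 and W33 (Rule 7), but W33 is never established.
Q7 would need W1 (Rule 15), but W1 is never established.
No rule produces R34, and it is not given.
None of the 4 are reached.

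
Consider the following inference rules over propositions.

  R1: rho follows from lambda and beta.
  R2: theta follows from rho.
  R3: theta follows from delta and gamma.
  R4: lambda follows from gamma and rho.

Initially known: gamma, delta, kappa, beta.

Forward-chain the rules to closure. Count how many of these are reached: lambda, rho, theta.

From delta and gamma, R3 gives theta.
lambda would need gamma and rho (R4), but rho is never established.
rho would need lambda and beta (R1), but lambda is never established.
theta: reached.
Reached: theta — 1 of the 3.

1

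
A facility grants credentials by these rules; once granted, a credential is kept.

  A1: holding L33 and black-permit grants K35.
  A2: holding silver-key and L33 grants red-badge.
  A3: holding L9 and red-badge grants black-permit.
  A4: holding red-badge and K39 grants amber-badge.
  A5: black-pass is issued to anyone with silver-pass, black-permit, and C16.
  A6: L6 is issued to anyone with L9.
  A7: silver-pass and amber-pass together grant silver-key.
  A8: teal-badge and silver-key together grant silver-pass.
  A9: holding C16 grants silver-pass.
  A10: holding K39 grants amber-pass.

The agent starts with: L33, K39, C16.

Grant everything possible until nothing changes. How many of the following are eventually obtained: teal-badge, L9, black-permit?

No rule produces teal-badge, and it is not given.
No rule produces L9, and it is not given.
black-permit would need L9 and red-badge (A3), but L9 is never granted.
None of the 3 are reached.

0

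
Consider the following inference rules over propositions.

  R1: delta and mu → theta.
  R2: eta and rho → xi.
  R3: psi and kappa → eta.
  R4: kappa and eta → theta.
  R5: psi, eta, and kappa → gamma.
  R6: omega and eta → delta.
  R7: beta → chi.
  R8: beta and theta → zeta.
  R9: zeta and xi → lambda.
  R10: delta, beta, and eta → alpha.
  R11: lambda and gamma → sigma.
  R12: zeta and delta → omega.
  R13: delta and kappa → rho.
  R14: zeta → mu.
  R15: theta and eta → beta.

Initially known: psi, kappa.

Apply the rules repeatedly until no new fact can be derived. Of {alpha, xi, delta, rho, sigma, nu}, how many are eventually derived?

0

alpha would need delta, beta, and eta (R10), but delta is never established.
xi would need eta and rho (R2), but rho is never established.
delta would need omega and eta (R6), but omega is never established.
rho would need delta and kappa (R13), but delta is never established.
sigma would need lambda and gamma (R11), but lambda is never established.
No rule produces nu, and it is not given.
None of the 6 are reached.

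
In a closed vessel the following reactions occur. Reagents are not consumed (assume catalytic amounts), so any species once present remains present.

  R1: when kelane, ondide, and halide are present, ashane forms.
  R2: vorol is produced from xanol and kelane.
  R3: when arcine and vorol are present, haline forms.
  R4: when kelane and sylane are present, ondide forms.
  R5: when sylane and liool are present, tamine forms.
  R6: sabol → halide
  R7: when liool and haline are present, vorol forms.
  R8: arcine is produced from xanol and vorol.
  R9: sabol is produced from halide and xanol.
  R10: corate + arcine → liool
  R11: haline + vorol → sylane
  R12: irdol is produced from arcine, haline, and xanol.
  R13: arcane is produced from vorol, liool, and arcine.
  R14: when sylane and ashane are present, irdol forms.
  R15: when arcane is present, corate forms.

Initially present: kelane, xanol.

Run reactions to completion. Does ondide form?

Yes

xanol and kelane present → vorol forms (R2).
xanol and vorol present → arcine forms (R8).
arcine and vorol present → haline forms (R3).
haline and vorol present → sylane forms (R11).
kelane and sylane present → ondide forms (R4).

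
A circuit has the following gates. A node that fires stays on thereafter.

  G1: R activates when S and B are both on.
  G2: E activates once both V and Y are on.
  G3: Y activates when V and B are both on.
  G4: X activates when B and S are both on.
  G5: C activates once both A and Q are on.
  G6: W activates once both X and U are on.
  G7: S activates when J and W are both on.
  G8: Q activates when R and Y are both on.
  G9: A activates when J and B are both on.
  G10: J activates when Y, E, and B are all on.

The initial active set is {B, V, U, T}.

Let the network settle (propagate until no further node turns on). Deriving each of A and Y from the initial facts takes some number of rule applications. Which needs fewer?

Y

Y: G3: V and B on → Y on. [1 rule application]
A: V and B are on, so Y activates (G3). V and Y are on, so E activates (G2). Y, E, and B are on, so J activates (G10). J and B are on, so A activates (G9). [4 rule applications]
Y needs fewer.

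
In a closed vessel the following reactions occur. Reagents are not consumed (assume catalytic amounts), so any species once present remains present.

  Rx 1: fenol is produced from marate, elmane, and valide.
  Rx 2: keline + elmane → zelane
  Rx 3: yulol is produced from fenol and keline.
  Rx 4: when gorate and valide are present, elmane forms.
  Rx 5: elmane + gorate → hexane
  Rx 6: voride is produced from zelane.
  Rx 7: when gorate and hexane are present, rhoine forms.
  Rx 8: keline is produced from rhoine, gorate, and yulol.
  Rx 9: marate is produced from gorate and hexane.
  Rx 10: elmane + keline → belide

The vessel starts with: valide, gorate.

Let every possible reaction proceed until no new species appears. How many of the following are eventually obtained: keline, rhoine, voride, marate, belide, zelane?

gorate and valide present → elmane forms (Rx 4).
elmane and gorate present → hexane forms (Rx 5).
gorate and hexane present → marate forms (Rx 9).
gorate and hexane present → rhoine forms (Rx 7).
keline would need rhoine, gorate, and yulol (Rx 8), but yulol never forms.
rhoine: reached.
voride would need zelane (Rx 6), but zelane never forms.
marate: reached.
belide would need elmane and keline (Rx 10), but keline never forms.
zelane would need keline and elmane (Rx 2), but keline never forms.
Reached: rhoine and marate — 2 of the 6.

2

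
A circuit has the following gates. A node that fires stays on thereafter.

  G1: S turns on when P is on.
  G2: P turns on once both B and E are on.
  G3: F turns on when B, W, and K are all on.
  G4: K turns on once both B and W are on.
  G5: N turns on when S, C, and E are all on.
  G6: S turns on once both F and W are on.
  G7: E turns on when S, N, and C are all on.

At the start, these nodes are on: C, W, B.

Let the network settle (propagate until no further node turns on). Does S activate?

Yes

G4: B and W on → K on.
B, W, and K are on, so F turns on (G3).
G6: F and W on → S on.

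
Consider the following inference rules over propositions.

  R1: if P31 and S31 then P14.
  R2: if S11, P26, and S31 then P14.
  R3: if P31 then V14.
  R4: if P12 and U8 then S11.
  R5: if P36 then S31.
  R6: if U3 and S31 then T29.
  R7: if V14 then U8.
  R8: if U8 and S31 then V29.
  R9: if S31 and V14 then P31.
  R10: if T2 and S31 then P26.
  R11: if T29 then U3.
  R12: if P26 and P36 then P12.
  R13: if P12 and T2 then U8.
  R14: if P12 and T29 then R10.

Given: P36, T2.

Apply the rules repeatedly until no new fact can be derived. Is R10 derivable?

R10 would need P12 and T29 (R14), but T29 is never established.

No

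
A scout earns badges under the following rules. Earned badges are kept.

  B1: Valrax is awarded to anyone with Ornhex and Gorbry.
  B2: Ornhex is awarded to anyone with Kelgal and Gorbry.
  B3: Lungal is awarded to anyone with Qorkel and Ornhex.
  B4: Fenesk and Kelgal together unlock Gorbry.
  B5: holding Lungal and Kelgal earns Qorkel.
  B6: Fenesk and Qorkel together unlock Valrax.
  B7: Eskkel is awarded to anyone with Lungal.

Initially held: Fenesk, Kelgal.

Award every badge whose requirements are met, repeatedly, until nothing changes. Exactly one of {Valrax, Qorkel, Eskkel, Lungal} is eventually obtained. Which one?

Valrax

With Fenesk and Kelgal, Gorbry is earned (B4).
With Kelgal and Gorbry, Ornhex is earned (B2).
With Ornhex and Gorbry, Valrax is earned (B1).
Lungal would need Qorkel and Ornhex (B3), but Qorkel is never earned. Eskkel would need Lungal (B7), but Lungal is never earned. Qorkel would need Lungal and Kelgal (B5), but Lungal is never earned.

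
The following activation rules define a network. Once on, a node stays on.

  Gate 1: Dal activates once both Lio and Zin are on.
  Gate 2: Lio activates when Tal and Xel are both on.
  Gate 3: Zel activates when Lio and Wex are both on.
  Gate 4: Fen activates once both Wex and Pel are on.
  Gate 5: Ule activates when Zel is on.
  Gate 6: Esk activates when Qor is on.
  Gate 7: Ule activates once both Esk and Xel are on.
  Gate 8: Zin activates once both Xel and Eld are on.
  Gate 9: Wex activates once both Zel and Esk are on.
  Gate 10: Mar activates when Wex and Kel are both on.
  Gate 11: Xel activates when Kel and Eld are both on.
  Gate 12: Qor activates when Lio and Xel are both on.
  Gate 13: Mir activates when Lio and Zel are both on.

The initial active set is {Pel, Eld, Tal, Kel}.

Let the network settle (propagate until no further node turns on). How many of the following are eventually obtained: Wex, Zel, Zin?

Kel and Eld are on, so Xel activates (Gate 11).
Gate 8: Xel and Eld on → Zin on.
Wex would need Zel and Esk (Gate 9), but Zel never turns on.
Zel would need Lio and Wex (Gate 3), but Wex never turns on.
Zin: reached.
Reached: Zin — 1 of the 3.

1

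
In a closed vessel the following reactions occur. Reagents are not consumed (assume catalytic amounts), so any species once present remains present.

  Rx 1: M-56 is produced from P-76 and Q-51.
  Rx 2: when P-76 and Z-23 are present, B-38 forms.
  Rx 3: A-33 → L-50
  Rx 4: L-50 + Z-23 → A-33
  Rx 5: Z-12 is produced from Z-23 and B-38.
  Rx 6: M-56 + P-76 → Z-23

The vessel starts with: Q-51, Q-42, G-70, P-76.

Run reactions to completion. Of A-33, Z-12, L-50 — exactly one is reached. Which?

P-76 and Q-51 present → M-56 forms (Rx 1).
M-56 and P-76 present → Z-23 forms (Rx 6).
P-76 and Z-23 present → B-38 forms (Rx 2).
Z-23 and B-38 present → Z-12 forms (Rx 5).
L-50 would need A-33 (Rx 3), but A-33 never forms. A-33 would need L-50 and Z-23 (Rx 4), but L-50 never forms.

Z-12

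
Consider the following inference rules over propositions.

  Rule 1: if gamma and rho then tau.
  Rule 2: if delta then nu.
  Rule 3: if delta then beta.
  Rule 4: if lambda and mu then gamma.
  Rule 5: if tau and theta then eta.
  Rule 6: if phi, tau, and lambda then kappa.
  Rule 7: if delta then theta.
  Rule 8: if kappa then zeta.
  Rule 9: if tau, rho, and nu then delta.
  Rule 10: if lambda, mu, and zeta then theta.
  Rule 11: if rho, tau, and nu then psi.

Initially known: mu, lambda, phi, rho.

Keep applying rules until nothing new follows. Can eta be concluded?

From lambda and mu, Rule 4 gives gamma.
gamma and rho hold, so tau follows (Rule 1).
phi, tau, and lambda hold, so kappa follows (Rule 6).
From kappa, Rule 8 gives zeta.
lambda, mu, and zeta hold, so theta follows (Rule 10).
tau and theta hold, so eta follows (Rule 5).

Yes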